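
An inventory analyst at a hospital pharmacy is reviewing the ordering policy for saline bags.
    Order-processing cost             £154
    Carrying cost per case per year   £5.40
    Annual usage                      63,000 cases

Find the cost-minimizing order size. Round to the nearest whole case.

1,896 cases

Optimal lot size Q* = (2 × 63,000 × £154 / £5.4)^½ ≈ 1,895.61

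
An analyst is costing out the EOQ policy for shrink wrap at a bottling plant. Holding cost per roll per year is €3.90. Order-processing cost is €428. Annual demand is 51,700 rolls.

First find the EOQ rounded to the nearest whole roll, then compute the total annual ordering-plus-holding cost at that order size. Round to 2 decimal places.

€13,137.55

EOQ = √(2DS/H) = √(2 × 51,700 × 428 / 3.9)
    = √(11,347,487.18) ≈ 3,368.60 → Q = 3,369 rolls
Orders/yr = 51,700/3,369 = 15.346; ordering cost = 15.346 × €428 = €6,568.00
Average inventory = 3,369/2 = 1684.5; holding cost = 1684.5 × €3.9 = €6,569.55
Total = €6,568.00 + €6,569.55 = €13,137.55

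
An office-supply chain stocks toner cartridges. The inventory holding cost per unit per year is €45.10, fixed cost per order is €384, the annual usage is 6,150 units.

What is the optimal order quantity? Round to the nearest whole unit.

Q* = √(2·D·S / H) = √(2·6,150·384 / 45.1) = √104,727.3 ≈ 323.62

324 units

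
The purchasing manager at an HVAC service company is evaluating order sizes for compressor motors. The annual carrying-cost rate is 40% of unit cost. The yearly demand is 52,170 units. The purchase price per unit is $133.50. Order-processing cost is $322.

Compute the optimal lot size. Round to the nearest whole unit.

Holding cost per unit per year: H = 40% × $133.5 = $53.4000
Optimal lot size Q* = (2 × 52,170 × $322 / $53.4)^½ ≈ 793.20

793 units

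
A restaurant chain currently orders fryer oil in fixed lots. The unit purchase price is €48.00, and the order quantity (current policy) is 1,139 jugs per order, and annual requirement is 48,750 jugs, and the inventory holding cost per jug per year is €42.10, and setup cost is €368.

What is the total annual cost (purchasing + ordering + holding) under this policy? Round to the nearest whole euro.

€2,379,727

Ordering: D/Q × S = 48,750/1,139 × €368 = €15,750.66
Holding:  Q/2 × H = 1,139/2 × €42.1 = €23,975.95
Purchase cost = D·C = 48,750 × 48 = €2,340,000.00
Total = €15,750.66 + €23,975.95 + €2,340,000.00 = €2,379,726.61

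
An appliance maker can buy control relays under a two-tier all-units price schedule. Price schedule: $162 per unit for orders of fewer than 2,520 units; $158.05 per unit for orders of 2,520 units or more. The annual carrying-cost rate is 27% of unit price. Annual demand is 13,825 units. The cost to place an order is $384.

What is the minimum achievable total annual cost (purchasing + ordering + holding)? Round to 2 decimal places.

H₁ = 27%×$162 = $43.7400;  H₂ = 27%×$158.05 = $42.6735
EOQ₁ = √(2×13,825×384/43.7400) = 492.69  (< 2,520, feasible at tier 1)
EOQ₂ = √(2×13,825×384/42.6735) = 498.81  (< 2,520 → use Q = 2,520 at tier-2 price)
TC(tier 1 (EOQ₁), Q≈492.7) = $2,261,200.26
TC(tier 2, Q≈2,520.0) = $2,240,916.53
Minimum at tier 2: $2,240,916.53

$2,240,916.53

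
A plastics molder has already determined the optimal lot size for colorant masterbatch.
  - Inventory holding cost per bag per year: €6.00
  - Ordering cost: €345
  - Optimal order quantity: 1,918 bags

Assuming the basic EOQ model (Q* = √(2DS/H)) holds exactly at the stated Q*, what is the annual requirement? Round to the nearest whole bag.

31,989 bags per year

EOQ relation: Q² = 2DS/H, so rearrange for the unknown.
D = Q²H / (2S) = 1,918² × 6 / (2 × 345) = 31,988.90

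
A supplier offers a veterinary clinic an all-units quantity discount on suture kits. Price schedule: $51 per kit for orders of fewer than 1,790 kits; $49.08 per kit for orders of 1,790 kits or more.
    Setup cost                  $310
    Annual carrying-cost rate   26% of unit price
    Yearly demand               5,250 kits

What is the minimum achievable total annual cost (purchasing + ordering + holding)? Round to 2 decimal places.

H₁ = 26%×$51 = $13.2600;  H₂ = 26%×$49.08 = $12.7608
EOQ₁ = √(2×5,250×310/13.2600) = 495.45  (< 1,790, feasible at tier 1)
EOQ₂ = √(2×5,250×310/12.7608) = 505.05  (< 1,790 → use Q = 1,790 at tier-2 price)
TC(tier 1 (EOQ₁), Q≈495.5) = $274,319.73
TC(tier 2, Q≈1,790.0) = $270,000.13
Minimum at tier 2: $270,000.13

$270,000.13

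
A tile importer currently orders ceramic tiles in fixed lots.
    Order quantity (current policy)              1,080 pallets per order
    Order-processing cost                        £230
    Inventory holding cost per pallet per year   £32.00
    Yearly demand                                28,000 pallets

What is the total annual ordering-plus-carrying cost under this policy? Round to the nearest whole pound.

Ordering: D/Q × S = 28,000/1,080 × £230 = £5,962.96
Holding:  Q/2 × H = 1,080/2 × £32 = £17,280.00
Total = £5,962.96 + £17,280.00 = £23,242.96

£23,243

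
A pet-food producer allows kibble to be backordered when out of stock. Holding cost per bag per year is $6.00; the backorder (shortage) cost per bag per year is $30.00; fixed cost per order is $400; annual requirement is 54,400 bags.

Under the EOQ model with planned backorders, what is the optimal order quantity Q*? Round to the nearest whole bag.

Q* = √(2DS/H) · √((H + b)/b)
   = √(2 × 54,400 × 400 / 6) · √((6 + 30) / 30)
   = 2,693.201 × 1.0954 ≈ 2,950.25

2,950 bags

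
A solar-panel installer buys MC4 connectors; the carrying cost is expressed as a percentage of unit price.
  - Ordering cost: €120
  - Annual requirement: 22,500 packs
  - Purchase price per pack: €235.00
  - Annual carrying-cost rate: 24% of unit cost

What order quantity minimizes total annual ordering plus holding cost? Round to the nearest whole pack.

Holding cost per pack per year: H = 24% × €235 = €56.4000
Q* = √(2·D·S / H) = √(2·22,500·120 / 56.4) = √95,744.7 ≈ 309.43

309 packs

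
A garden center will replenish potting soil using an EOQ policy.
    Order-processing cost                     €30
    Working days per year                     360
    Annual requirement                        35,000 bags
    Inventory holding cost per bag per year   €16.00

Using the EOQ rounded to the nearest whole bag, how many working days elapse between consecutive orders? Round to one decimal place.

2DS/H = 2·35,000·30/16 = 131,250.00
EOQ = √131,250.00 ≈ 362.28 → Q = 362 bags
Days between orders = 360 / (D/Q) = 360 / 96.685 ≈ 3.723

3.7 days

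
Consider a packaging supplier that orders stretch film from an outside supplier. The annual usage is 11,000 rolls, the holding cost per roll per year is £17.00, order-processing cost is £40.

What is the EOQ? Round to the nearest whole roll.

228 rolls

Optimal lot size Q* = (2 × 11,000 × £40 / £17)^½ ≈ 227.52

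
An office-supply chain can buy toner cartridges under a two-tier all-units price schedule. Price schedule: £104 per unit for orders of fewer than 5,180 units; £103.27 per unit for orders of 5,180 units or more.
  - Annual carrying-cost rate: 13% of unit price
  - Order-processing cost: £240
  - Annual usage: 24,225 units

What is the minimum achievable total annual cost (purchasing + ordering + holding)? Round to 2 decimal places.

H₁ = 13%×£104 = £13.5200;  H₂ = 13%×£103.27 = £13.4251
EOQ₁ = √(2×24,225×240/13.5200) = 927.39  (< 5,180, feasible at tier 1)
EOQ₂ = √(2×24,225×240/13.4251) = 930.67  (< 5,180 → use Q = 5,180 at tier-2 price)
TC(tier 1 (EOQ₁), Q≈927.4) = £2,531,938.36
TC(tier 2, Q≈5,180.0) = £2,537,609.15
Minimum at tier 1 (EOQ₁): £2,531,938.36

£2,531,938.36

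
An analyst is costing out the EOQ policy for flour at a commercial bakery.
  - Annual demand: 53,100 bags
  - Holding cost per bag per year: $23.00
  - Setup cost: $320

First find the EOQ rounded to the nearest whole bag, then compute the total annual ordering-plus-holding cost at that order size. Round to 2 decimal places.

2DS/H = 2·53,100·320/23 = 1,477,565.22
EOQ = √1,477,565.22 ≈ 1,215.55 → Q = 1,216 bags
Ordering: D/Q × S = 53,100/1,216 × $320 = $13,973.68
Holding:  Q/2 × H = 1,216/2 × $23 = $13,984.00
Total = $13,973.68 + $13,984.00 = $27,957.68

$27,957.68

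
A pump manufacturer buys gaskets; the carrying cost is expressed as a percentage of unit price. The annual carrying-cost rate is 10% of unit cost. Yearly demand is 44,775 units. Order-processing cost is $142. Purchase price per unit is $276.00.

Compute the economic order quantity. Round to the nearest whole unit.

679 units

H = i·C = 0.1 × $276 = $27.6000 per unit-year
EOQ = √(2DS/H) = √(2 × 44,775 × 142 / 27.6)
    = √(460,728.26) ≈ 678.77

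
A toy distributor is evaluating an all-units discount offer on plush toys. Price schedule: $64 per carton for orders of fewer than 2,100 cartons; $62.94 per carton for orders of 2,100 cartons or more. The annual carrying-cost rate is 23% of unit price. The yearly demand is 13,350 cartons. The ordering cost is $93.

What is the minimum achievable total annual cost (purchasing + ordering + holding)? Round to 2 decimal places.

$856,040.22

H₁ = 23%×$64 = $14.7200;  H₂ = 23%×$62.94 = $14.4762
EOQ₁ = √(2×13,350×93/14.7200) = 410.72  (< 2,100, feasible at tier 1)
EOQ₂ = √(2×13,350×93/14.4762) = 414.16  (< 2,100 → use Q = 2,100 at tier-2 price)
TC(tier 1 (EOQ₁), Q≈410.7) = $860,445.76
TC(tier 2, Q≈2,100.0) = $856,040.22
Minimum at tier 2: $856,040.22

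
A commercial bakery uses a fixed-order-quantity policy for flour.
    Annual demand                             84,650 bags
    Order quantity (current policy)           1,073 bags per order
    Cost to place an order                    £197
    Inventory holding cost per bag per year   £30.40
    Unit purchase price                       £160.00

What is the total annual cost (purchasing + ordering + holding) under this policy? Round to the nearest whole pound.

Annual ordering cost = (D/Q)·S = (84,650/1,073) × 197 = £15,541.52
Annual holding cost  = (Q/2)·H = (1,073/2) × 30.4 = £16,309.60
Purchase cost = D·C = 84,650 × 160 = £13,544,000.00
Total = £15,541.52 + £16,309.60 + £13,544,000.00 = £13,575,851.12

£13,575,851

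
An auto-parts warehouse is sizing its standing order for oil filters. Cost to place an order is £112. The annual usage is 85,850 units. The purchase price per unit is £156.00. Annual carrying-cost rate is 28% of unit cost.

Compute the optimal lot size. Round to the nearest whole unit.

664 units

Holding cost per unit per year: H = 28% × £156 = £43.6800
EOQ = √(2DS/H) = √(2 × 85,850 × 112 / 43.68)
    = √(440,256.41) ≈ 663.52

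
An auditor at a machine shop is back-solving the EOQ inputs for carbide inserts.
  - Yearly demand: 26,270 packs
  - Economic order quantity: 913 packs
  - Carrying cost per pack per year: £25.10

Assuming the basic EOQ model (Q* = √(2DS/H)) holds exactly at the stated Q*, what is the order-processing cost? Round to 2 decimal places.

Since Q* = (2DS/H)^½, squaring gives Q*²·H = 2DS.
S = Q²H / (2D) = 913² × 25.1 / (2 × 26,270) = 398.2220

£398.22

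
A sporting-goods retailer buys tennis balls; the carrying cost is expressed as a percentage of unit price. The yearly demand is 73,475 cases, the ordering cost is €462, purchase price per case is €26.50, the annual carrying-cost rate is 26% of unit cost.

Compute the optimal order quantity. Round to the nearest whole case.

Holding cost per case per year: H = 26% × €26.5 = €6.8900
Q* = √(2·D·S / H) = √(2·73,475·462 / 6.89) = √9,853,541.4 ≈ 3,139.04

3,139 cases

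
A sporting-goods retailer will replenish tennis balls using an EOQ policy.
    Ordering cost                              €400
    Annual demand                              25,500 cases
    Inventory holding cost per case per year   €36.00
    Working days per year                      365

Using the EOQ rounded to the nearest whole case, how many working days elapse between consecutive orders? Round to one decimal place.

EOQ = √(2DS/H) = √(2 × 25,500 × 400 / 36)
    = √(566,666.67) ≈ 752.77 → Q = 753 cases
Days between orders = 365 / (D/Q) = 365 / 33.865 ≈ 10.778

10.8 days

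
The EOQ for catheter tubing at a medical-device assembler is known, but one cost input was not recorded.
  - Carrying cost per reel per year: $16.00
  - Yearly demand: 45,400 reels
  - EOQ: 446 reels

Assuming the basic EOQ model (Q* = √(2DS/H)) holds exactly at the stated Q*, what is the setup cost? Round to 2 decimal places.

EOQ relation: Q² = 2DS/H, so rearrange for the unknown.
S = Q²H / (2D) = 446² × 16 / (2 × 45,400) = 35.0513

$35.05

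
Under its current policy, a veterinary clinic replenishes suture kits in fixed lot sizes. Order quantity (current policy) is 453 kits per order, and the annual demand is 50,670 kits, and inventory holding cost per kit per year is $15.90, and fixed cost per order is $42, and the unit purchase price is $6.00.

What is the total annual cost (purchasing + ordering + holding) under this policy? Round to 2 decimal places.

Annual ordering cost = (D/Q)·S = (50,670/453) × 42 = $4,697.88
Annual holding cost  = (Q/2)·H = (453/2) × 15.9 = $3,601.35
Purchase cost = D·C = 50,670 × 6 = $304,020.00
Total = $4,697.88 + $3,601.35 + $304,020.00 = $312,319.23

$312,319.23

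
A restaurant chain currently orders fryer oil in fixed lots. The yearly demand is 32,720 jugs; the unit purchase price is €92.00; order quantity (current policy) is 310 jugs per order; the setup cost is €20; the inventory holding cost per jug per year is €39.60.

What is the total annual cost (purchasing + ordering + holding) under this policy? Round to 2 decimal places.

€3,018,488.97

Annual ordering cost = (D/Q)·S = (32,720/310) × 20 = €2,110.97
Annual holding cost  = (Q/2)·H = (310/2) × 39.6 = €6,138.00
Purchase cost = D·C = 32,720 × 92 = €3,010,240.00
Total = €2,110.97 + €6,138.00 + €3,010,240.00 = €3,018,488.97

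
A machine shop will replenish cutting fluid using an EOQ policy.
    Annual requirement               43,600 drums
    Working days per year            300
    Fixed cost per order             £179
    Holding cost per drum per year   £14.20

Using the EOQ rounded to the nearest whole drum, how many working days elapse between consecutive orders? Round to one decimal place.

7.2 days

2DS/H = 2·43,600·179/14.2 = 1,099,211.27
EOQ = √1,099,211.27 ≈ 1,048.43 → Q = 1,048 drums
Days between orders = 300 / (D/Q) = 300 / 41.603 ≈ 7.211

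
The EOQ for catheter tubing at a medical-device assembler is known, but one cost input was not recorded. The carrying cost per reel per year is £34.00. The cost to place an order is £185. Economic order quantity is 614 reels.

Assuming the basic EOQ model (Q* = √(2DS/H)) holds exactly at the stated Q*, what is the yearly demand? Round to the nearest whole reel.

34,643 reels per year

From Q* = √(2DS/H) ⇒ Q*² = 2DS/H.
D = Q²H / (2S) = 614² × 34 / (2 × 185) = 34,642.88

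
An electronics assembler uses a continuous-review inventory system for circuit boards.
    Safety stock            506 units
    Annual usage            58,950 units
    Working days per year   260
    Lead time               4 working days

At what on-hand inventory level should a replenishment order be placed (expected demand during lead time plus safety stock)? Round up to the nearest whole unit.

Daily demand d = 58,950 / 260 = 226.731 units/day
Demand during lead time = 226.731 × 4 = 906.92
Reorder point = 906.92 + 506 = 1,412.92 → round up

1,413 units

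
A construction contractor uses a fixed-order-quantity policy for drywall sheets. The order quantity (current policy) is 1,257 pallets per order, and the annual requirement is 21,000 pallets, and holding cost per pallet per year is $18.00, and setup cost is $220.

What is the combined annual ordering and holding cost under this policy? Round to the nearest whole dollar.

Orders/yr = 21,000/1,257 = 16.706; ordering cost = 16.706 × $220 = $3,675.42
Average inventory = 1,257/2 = 628.5; holding cost = 628.5 × $18 = $11,313.00
Total = $3,675.42 + $11,313.00 = $14,988.42

$14,988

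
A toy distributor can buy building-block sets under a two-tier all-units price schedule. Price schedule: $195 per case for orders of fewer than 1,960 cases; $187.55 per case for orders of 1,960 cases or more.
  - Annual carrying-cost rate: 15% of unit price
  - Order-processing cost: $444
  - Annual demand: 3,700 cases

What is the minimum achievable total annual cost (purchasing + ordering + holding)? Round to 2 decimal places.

H₁ = 15%×$195 = $29.2500;  H₂ = 15%×$187.55 = $28.1325
EOQ₁ = √(2×3,700×444/29.2500) = 335.15  (< 1,960, feasible at tier 1)
EOQ₂ = √(2×3,700×444/28.1325) = 341.75  (< 1,960 → use Q = 1,960 at tier-2 price)
TC(tier 1 (EOQ₁), Q≈335.2) = $731,303.25
TC(tier 2, Q≈1,960.0) = $722,343.01
Minimum at tier 2: $722,343.01

$722,343.01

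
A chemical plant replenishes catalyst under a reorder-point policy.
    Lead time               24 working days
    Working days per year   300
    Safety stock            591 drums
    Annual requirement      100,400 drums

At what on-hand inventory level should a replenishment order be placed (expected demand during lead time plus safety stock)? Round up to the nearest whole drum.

Daily demand d = 100,400 / 300 = 334.667 drums/day
Demand during lead time = 334.667 × 24 = 8,032.00
Reorder point = 8,032.00 + 591 = 8,623.00 → round up

8,623 drums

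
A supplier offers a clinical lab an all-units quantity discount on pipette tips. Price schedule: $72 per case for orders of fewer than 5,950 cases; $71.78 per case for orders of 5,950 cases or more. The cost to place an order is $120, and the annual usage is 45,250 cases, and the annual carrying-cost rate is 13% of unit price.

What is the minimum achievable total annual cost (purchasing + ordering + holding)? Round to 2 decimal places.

H₁ = 13%×$72 = $9.3600;  H₂ = 13%×$71.78 = $9.3314
EOQ₁ = √(2×45,250×120/9.3600) = 1,077.15  (< 5,950, feasible at tier 1)
EOQ₂ = √(2×45,250×120/9.3314) = 1,078.80  (< 5,950 → use Q = 5,950 at tier-2 price)
TC(tier 1 (EOQ₁), Q≈1,077.2) = $3,268,082.14
TC(tier 2, Q≈5,950.0) = $3,276,718.52
Minimum at tier 1 (EOQ₁): $3,268,082.14

$3,268,082.14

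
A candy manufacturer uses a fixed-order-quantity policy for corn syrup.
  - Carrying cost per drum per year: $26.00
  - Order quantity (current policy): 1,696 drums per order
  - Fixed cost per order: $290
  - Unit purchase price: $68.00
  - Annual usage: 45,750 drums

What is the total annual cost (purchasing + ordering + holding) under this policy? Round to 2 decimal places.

$3,140,870.82

Orders/yr = 45,750/1,696 = 26.975; ordering cost = 26.975 × $290 = $7,822.82
Average inventory = 1,696/2 = 848; holding cost = 848 × $26 = $22,048.00
Purchase cost = D·C = 45,750 × 68 = $3,111,000.00
Total = $7,822.82 + $22,048.00 + $3,111,000.00 = $3,140,870.82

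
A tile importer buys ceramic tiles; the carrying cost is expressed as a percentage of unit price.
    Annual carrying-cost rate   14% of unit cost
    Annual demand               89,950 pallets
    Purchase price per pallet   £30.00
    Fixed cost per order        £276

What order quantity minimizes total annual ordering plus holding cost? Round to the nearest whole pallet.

H = i·C = 0.14 × £30 = £4.2000 per pallet-year
EOQ = √(2DS/H) = √(2 × 89,950 × 276 / 4.2)
    = √(11,822,000.00) ≈ 3,438.31

3,438 pallets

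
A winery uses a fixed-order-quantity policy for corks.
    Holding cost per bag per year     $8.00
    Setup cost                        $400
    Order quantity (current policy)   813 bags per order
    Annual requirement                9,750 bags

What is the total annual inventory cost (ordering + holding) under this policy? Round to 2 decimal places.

Orders/yr = 9,750/813 = 11.993; ordering cost = 11.993 × $400 = $4,797.05
Average inventory = 813/2 = 406.5; holding cost = 406.5 × $8 = $3,252.00
Total = $4,797.05 + $3,252.00 = $8,049.05

$8,049.05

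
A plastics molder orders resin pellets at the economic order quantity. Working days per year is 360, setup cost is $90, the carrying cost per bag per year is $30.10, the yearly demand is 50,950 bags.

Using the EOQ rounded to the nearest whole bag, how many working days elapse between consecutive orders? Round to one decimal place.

EOQ = √(2DS/H) = √(2 × 50,950 × 90 / 30.1)
    = √(304,684.39) ≈ 551.98 → Q = 552 bags
T = Q/D × 360 days = 552/50,950 × 360 = 3.900 days

3.9 days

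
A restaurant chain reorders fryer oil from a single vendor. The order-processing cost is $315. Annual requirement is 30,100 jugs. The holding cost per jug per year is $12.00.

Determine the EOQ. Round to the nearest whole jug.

1,257 jugs

EOQ = √(2DS/H) = √(2 × 30,100 × 315 / 12)
    = √(1,580,250.00) ≈ 1,257.08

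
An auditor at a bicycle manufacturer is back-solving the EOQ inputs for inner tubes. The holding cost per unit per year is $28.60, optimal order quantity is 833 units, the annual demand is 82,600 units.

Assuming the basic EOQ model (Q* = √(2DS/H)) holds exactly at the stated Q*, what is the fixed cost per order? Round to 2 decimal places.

$120.13

Since Q* = (2DS/H)^½, squaring gives Q*²·H = 2DS.
S = Q²H / (2D) = 833² × 28.6 / (2 × 82,600) = 120.1285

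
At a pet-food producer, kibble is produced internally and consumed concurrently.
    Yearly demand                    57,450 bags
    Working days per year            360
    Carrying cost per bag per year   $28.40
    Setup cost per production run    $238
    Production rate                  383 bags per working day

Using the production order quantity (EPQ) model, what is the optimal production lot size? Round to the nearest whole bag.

d = 57,450/360 = 159.5833 bags/day;  effective holding cost H(1 − d/p) = 28.4·(1 − 159.5833/383) = 16.56667
Q* = √(2DS / H_eff) = √(2·57,450·238 / 16.56667) ≈ 1,284.79

1,285 bags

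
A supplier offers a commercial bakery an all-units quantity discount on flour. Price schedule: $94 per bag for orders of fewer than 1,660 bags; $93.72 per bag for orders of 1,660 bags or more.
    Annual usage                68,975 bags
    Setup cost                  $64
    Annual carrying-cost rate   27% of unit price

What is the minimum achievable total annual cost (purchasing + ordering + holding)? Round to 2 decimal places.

$6,487,998.93

H₁ = 27%×$94 = $25.3800;  H₂ = 27%×$93.72 = $25.3044
EOQ₁ = √(2×68,975×64/25.3800) = 589.80  (< 1,660, feasible at tier 1)
EOQ₂ = √(2×68,975×64/25.3044) = 590.68  (< 1,660 → use Q = 1,660 at tier-2 price)
TC(tier 1 (EOQ₁), Q≈589.8) = $6,498,619.13
TC(tier 2, Q≈1,660.0) = $6,487,998.93
Minimum at tier 2: $6,487,998.93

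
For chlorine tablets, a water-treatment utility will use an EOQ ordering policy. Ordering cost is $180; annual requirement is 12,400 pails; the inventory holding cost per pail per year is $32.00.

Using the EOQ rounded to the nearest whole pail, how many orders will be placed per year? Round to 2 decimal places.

33.24 orders per year

Q* = √(2·D·S / H) = √(2·12,400·180 / 32) = √139,500.0 ≈ 373.50 → Q = 373
N = D/Q = 12,400/373 ≈ 33.244 orders/yr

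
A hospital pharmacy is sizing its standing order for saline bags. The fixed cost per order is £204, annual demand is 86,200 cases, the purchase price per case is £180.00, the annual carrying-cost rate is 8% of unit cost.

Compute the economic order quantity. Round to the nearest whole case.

1,563 cases

Holding cost per case per year: H = 8% × £180 = £14.4000
EOQ = √(2DS/H) = √(2 × 86,200 × 204 / 14.4)
    = √(2,442,333.33) ≈ 1,562.80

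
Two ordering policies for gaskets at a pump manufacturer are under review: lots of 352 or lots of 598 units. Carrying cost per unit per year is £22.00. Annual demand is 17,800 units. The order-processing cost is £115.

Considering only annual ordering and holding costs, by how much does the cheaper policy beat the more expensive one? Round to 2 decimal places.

£313.74

TC(Q) = (D/Q)S + (Q/2)H
TC(352) = (17,800/352)×115 + (352/2)×22 = £9,687.34
TC(598) = (17,800/598)×115 + (598/2)×22 = £10,001.08
Cheaper: Q = 352.  Difference = £313.74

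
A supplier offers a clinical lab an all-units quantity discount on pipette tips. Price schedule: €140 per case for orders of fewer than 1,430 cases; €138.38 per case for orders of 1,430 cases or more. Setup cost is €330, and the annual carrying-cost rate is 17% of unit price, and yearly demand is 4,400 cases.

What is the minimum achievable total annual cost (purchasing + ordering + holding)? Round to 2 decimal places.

H₁ = 17%×€140 = €23.8000;  H₂ = 17%×€138.38 = €23.5246
EOQ₁ = √(2×4,400×330/23.8000) = 349.31  (< 1,430, feasible at tier 1)
EOQ₂ = √(2×4,400×330/23.5246) = 351.35  (< 1,430 → use Q = 1,430 at tier-2 price)
TC(tier 1 (EOQ₁), Q≈349.3) = €624,313.56
TC(tier 2, Q≈1,430.0) = €626,707.47
Minimum at tier 1 (EOQ₁): €624,313.56

€624,313.56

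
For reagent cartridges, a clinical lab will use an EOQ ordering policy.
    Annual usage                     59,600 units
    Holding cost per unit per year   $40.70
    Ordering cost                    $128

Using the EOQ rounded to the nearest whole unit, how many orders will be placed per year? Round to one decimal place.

97.4 orders per year

2DS/H = 2·59,600·128/40.7 = 374,879.61
EOQ = √374,879.61 ≈ 612.27 → Q = 612
Orders per year = D/Q = 59,600 / 612 = 97.386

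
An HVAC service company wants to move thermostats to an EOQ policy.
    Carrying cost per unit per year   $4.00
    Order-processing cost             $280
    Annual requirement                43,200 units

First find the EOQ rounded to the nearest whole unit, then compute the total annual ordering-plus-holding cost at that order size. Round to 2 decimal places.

Optimal lot size Q* = (2 × 43,200 × $280 / $4)^½ ≈ 2,459.27 → Q = 2,459 units
Ordering: D/Q × S = 43,200/2,459 × $280 = $4,919.07
Holding:  Q/2 × H = 2,459/2 × $4 = $4,918.00
Total = $4,919.07 + $4,918.00 = $9,837.07

$9,837.07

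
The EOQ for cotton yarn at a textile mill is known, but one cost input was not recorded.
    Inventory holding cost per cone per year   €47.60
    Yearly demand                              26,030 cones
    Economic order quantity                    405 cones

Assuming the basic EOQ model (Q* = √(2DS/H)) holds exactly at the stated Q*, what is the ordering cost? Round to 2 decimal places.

€149.97

From Q* = √(2DS/H) ⇒ Q*² = 2DS/H.
S = Q²H / (2D) = 405² × 47.6 / (2 × 26,030) = 149.9729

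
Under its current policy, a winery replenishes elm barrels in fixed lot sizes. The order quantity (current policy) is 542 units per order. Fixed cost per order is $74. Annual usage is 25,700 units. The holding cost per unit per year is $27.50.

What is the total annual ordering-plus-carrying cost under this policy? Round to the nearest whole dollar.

Annual ordering cost = (D/Q)·S = (25,700/542) × 74 = $3,508.86
Annual holding cost  = (Q/2)·H = (542/2) × 27.5 = $7,452.50
Total = $3,508.86 + $7,452.50 = $10,961.36

$10,961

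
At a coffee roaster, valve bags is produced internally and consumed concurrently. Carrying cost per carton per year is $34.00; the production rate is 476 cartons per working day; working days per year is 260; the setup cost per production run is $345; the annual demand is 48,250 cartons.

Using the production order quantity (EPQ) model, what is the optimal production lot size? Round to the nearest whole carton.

d = 48,250/260 = 185.5769 cartons/day;  effective holding cost H(1 − d/p) = 34·(1 − 185.5769/476) = 20.74451
Q* = √(2DS / H_eff) = √(2·48,250·345 / 20.74451) ≈ 1,266.84

1,267 cartons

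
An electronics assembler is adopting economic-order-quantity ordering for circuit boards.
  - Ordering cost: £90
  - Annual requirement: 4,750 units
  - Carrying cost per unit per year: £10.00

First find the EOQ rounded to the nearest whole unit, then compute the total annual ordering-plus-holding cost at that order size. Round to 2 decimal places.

2DS/H = 2·4,750·90/10 = 85,500.00
EOQ = √85,500.00 ≈ 292.40 → Q = 292 units
Annual ordering cost = (D/Q)·S = (4,750/292) × 90 = £1,464.04
Annual holding cost  = (Q/2)·H = (292/2) × 10 = £1,460.00
Total = £1,464.04 + £1,460.00 = £2,924.04

£2,924.04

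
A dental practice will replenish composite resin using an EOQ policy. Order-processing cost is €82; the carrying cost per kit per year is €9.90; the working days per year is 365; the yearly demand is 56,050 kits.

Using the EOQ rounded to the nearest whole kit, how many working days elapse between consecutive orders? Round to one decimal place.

EOQ = √(2DS/H) = √(2 × 56,050 × 82 / 9.9)
    = √(928,505.05) ≈ 963.59 → Q = 964 kits
Days between orders = 365 / (D/Q) = 365 / 58.143 ≈ 6.278

6.3 days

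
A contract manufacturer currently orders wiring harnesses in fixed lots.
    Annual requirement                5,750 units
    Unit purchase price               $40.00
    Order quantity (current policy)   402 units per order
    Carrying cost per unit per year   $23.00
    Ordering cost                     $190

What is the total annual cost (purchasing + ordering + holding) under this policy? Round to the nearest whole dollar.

Orders/yr = 5,750/402 = 14.303; ordering cost = 14.303 × $190 = $2,717.66
Average inventory = 402/2 = 201; holding cost = 201 × $23 = $4,623.00
Purchase cost = D·C = 5,750 × 40 = $230,000.00
Total = $2,717.66 + $4,623.00 + $230,000.00 = $237,340.66

$237,341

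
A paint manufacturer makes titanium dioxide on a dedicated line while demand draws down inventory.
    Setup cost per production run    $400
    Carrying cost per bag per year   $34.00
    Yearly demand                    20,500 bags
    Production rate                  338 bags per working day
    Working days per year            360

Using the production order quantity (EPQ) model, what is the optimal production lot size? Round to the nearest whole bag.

762 bags

Daily demand d = 20,500/360 = 56.944; p = 338; 1 − d/p = 0.83153
EPQ = √(2DS / (H(1 − d/p)))
    = √(2 × 20,500 × 400 / (34 × 0.83153)) ≈ 761.63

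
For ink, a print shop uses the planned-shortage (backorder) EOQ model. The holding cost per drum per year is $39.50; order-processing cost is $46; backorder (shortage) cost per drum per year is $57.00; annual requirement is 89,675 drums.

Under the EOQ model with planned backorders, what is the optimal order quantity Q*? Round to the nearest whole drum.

595 drums

Q* = √(2DS/H) · √((H + b)/b)
   = √(2 × 89,675 × 46 / 39.5) · √((39.5 + 57) / 57)
   = 457.016 × 1.3011 ≈ 594.64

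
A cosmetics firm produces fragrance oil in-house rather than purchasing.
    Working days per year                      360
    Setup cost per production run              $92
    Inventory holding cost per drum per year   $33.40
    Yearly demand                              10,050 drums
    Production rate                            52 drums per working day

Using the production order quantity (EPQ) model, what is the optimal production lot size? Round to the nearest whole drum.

Daily demand d = 10,050/360 = 27.917; p = 52; 1 − d/p = 0.46314
EPQ = √(2DS / (H(1 − d/p)))
    = √(2 × 10,050 × 92 / (33.4 × 0.46314)) ≈ 345.75

346 drums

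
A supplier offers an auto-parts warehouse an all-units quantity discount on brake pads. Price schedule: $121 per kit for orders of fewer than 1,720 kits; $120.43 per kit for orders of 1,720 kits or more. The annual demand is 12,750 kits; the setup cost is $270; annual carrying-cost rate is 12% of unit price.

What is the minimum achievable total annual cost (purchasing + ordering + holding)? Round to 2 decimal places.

H₁ = 12%×$121 = $14.5200;  H₂ = 12%×$120.43 = $14.4516
EOQ₁ = √(2×12,750×270/14.5200) = 688.60  (< 1,720, feasible at tier 1)
EOQ₂ = √(2×12,750×270/14.4516) = 690.23  (< 1,720 → use Q = 1,720 at tier-2 price)
TC(tier 1 (EOQ₁), Q≈688.6) = $1,552,748.51
TC(tier 2, Q≈1,720.0) = $1,549,912.33
Minimum at tier 2: $1,549,912.33

$1,549,912.33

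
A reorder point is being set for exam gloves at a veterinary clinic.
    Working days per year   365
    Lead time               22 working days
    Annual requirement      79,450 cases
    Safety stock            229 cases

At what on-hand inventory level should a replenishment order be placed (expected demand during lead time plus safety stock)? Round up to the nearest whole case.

5,018 cases

Daily demand d = 79,450 / 365 = 217.671 cases/day
Demand during lead time = 217.671 × 22 = 4,788.77
Reorder point = 4,788.77 + 229 = 5,017.77 → round up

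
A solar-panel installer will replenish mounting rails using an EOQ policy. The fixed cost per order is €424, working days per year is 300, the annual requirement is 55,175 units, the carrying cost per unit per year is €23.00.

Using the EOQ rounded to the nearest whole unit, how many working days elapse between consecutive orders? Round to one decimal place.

Q* = √(2·D·S / H) = √(2·55,175·424 / 23) = √2,034,278.3 ≈ 1,426.28 → Q = 1,426 units
Cycle time = (working days × Q)/D = (300 × 1,426) / 55,175 = 7.754 days

7.8 days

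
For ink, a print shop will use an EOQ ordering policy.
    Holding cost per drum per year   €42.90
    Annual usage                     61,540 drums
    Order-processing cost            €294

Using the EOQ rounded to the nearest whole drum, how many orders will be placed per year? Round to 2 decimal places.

67.04 orders per year

Optimal lot size Q* = (2 × 61,540 × €294 / €42.9)^½ ≈ 918.41 → Q = 918
N = D/Q = 61,540/918 ≈ 67.037 orders/yr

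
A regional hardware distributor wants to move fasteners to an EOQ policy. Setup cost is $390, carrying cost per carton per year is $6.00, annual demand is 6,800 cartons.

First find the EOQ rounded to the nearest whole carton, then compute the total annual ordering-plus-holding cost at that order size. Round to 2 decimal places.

EOQ = √(2DS/H) = √(2 × 6,800 × 390 / 6)
    = √(884,000.00) ≈ 940.21 → Q = 940 cartons
Orders/yr = 6,800/940 = 7.234; ordering cost = 7.234 × $390 = $2,821.28
Average inventory = 940/2 = 470; holding cost = 470 × $6 = $2,820.00
Total = $2,821.28 + $2,820.00 = $5,641.28

$5,641.28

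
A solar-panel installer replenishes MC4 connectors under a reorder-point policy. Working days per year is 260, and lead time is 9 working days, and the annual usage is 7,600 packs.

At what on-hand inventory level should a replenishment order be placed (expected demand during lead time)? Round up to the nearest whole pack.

Daily demand d = 7,600 / 260 = 29.231 packs/day
Demand during lead time = 29.231 × 9 = 263.08
Reorder point = 263.08 → round up

264 packs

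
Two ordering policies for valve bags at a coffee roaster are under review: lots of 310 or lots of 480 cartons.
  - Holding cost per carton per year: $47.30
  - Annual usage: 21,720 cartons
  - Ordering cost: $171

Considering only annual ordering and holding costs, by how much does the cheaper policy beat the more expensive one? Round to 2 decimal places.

$222.78

TC(Q) = (D/Q)S + (Q/2)H
TC(310) = (21,720/310)×171 + (310/2)×47.3 = $19,312.53
TC(480) = (21,720/480)×171 + (480/2)×47.3 = $19,089.75
Lots of 480 are cheaper by $222.78.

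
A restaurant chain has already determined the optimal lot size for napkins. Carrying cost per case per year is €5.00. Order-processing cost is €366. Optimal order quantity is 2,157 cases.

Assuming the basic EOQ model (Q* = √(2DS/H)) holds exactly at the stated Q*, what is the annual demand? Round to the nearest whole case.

31,780 cases per year

From Q* = √(2DS/H) ⇒ Q*² = 2DS/H.
D = Q²H / (2S) = 2,157² × 5 / (2 × 366) = 31,780.39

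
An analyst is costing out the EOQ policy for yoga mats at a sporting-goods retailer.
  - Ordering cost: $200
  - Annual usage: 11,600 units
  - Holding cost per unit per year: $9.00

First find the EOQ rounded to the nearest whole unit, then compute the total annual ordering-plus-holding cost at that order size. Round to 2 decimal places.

EOQ = √(2DS/H) = √(2 × 11,600 × 200 / 9)
    = √(515,555.56) ≈ 718.02 → Q = 718 units
Orders/yr = 11,600/718 = 16.156; ordering cost = 16.156 × $200 = $3,231.20
Average inventory = 718/2 = 359; holding cost = 359 × $9 = $3,231.00
Total = $3,231.20 + $3,231.00 = $6,462.20

$6,462.20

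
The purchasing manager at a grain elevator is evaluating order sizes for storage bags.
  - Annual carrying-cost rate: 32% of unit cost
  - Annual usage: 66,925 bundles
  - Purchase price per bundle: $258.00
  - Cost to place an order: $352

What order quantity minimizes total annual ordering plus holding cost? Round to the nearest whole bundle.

755 bundles

Holding cost per bundle per year: H = 32% × $258 = $82.5600
Q* = √(2·D·S / H) = √(2·66,925·352 / 82.56) = √570,678.3 ≈ 755.43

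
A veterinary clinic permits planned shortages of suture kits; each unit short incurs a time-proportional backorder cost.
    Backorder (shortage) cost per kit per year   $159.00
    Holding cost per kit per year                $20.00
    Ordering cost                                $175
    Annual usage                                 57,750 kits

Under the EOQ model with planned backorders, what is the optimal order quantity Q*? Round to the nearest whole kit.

1,067 kits

Basic EOQ = √(2·57,750·175/20) = 1,005.298
Backorder adjustment √((H+b)/b) = √((20+159)/159) = 1.0610
Q* = 1,005.298 × 1.0610 ≈ 1,066.65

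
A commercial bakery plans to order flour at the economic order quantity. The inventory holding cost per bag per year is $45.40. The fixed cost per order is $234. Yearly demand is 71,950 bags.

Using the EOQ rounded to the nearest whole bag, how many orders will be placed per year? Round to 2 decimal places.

83.57 orders per year

Optimal lot size Q* = (2 × 71,950 × $234 / $45.4)^½ ≈ 861.21 → Q = 861
N = D/Q = 71,950/861 ≈ 83.566 orders/yr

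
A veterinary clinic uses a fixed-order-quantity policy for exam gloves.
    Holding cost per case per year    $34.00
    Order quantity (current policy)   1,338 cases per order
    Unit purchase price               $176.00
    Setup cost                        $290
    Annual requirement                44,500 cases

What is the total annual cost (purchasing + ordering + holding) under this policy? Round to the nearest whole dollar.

Annual ordering cost = (D/Q)·S = (44,500/1,338) × 290 = $9,644.99
Annual holding cost  = (Q/2)·H = (1,338/2) × 34 = $22,746.00
Purchase cost = D·C = 44,500 × 176 = $7,832,000.00
Total = $9,644.99 + $22,746.00 + $7,832,000.00 = $7,864,390.99

$7,864,391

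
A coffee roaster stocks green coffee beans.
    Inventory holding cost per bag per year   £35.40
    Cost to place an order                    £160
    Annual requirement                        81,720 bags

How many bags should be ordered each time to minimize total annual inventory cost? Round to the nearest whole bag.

859 bags

Q* = √(2·D·S / H) = √(2·81,720·160 / 35.4) = √738,711.9 ≈ 859.48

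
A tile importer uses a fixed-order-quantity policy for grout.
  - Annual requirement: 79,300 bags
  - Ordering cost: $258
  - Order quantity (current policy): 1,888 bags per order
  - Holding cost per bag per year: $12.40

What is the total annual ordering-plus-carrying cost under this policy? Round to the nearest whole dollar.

Annual ordering cost = (D/Q)·S = (79,300/1,888) × 258 = $10,836.55
Annual holding cost  = (Q/2)·H = (1,888/2) × 12.4 = $11,705.60
Total = $10,836.55 + $11,705.60 = $22,542.15

$22,542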